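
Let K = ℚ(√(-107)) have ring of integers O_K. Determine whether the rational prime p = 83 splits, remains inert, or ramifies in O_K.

-107 mod 4 = 1, hence disc K = -107 and O_K = ℤ[(1+√-107)/2].
Since gcd(83, -107) = 1 the prime 83 does not ramify.
Compute (-107/83) via Euler: 59^((83-1)/2) mod 83 = 1, so (-107/83) = 1.
d is a quadratic residue mod p, hence 83 splits in O_K.

splits completely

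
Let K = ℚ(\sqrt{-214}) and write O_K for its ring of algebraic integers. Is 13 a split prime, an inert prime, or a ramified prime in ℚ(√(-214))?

inert — (13) stays prime in O_K

d = -214 ≡ 2 (mod 4), so O_K = ℤ[√-214] and disc(K) = 4d = -856.
Since gcd(13, -856) = 1 the prime 13 does not ramify.
Euler's criterion: (-214)^6 mod 13 = 12. Thus (-214|13) = -1.
Legendre symbol -1 ⇒ 13 is inert.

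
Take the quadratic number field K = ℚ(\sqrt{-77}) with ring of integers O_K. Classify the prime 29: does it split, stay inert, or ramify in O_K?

Since -77 ≢ 1 mod 4, the ring of integers is ℤ[√-77] with discriminant 4·(-77) = -308.
disc(K) = -308 is not divisible by 29; 29 is unramified.
(-77/29) = 10^14 mod 29 = 28, giving Legendre symbol -1.
(-77/29) = -1, so 29 is inert.

inert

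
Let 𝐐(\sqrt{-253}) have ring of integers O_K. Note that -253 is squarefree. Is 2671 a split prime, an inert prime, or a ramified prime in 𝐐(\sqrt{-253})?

-253 mod 4 = 3, hence disc K = 4·(-253) = -1012 and O_K = ℤ[√-253].
2671 ∤ -1012, so 2671 is unramified.
Euler's criterion: (-253)^1335 mod 2671 = 2670. Thus (-253|2671) = -1.
Legendre symbol -1 ⇒ 2671 is inert.

2671 remains inert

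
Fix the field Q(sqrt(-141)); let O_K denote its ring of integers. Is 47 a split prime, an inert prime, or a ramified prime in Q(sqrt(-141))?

p ramifies

Since -141 ≢ 1 mod 4, the ring of integers is ℤ[√-141] with discriminant 4·(-141) = -564.
47 divides disc(K) = -564, so 47 ramifies.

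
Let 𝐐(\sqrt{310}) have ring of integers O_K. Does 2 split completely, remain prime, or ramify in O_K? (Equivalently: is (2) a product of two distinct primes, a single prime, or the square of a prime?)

p ramifies

Since 310 ≢ 1 mod 4, the ring of integers is ℤ[√310] with discriminant 4·310 = 1240.
Ramification test: 2 | 1240. The prime 2 ramifies in K.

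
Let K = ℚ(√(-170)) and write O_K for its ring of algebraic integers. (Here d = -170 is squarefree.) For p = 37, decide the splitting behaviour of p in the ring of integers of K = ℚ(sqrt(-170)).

-170 mod 4 = 2, hence disc K = 4·(-170) = -680 and O_K = ℤ[√-170].
disc(K) = -680 is not divisible by 37; 37 is unramified.
Euler's criterion: (-170)^18 mod 37 = 36. Thus (-170|37) = -1.
Legendre symbol -1 ⇒ 37 is inert.

inert — (37) stays prime in O_K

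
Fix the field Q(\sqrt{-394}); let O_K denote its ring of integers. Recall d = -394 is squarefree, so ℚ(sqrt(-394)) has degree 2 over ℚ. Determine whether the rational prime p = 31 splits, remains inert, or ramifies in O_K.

Since -394 ≢ 1 mod 4, the ring of integers is ℤ[√-394] with discriminant 4·(-394) = -1576.
disc(K) = -1576 is not divisible by 31; 31 is unramified.
Legendre symbol by Euler's criterion: (-394/31) ≡ (-394)^15 ≡ 1 (mod 31), i.e. (-394/31) = 1.
d is a quadratic residue mod p, hence 31 splits in O_K.

splits completely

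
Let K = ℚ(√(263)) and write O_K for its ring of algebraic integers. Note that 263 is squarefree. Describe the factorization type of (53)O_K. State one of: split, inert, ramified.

Since 263 ≢ 1 mod 4, the ring of integers is ℤ[√263] with discriminant 4·263 = 1052.
53 ∤ 1052, so 53 is unramified.
Legendre symbol by Euler's criterion: (263/53) ≡ 263^26 ≡ 52 (mod 53), i.e. (263/53) = -1.
(263/53) = -1, so 53 is inert.

inert — (53) stays prime in O_K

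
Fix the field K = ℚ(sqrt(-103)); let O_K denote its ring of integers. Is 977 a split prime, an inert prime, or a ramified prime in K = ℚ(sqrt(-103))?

p splits

Since -103 ≡ 1 mod 4, the ring of integers is ℤ[(1+√-103)/2] with discriminant -103.
disc(K) = -103 is not divisible by 977; 977 is unramified.
Legendre symbol by Euler's criterion: (-103/977) ≡ (-103)^488 ≡ 1 (mod 977), i.e. (-103/977) = 1.
d is a quadratic residue mod p, hence 977 splits in O_K.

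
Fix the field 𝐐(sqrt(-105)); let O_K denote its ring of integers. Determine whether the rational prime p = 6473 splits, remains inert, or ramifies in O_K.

p is inert

d = -105 ≡ 3 (mod 4), so O_K = ℤ[√-105] and disc(K) = 4d = -420.
disc(K) = -420 is not divisible by 6473; 6473 is unramified.
Compute (-105/6473) via Euler: 6368^((6473-1)/2) mod 6473 = 6472, so (-105/6473) = -1.
(-105/6473) = -1, so 6473 is inert.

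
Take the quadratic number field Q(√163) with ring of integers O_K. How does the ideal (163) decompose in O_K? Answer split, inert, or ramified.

d = 163 ≡ 3 (mod 4), so O_K = ℤ[√163] and disc(K) = 4d = 652.
disc(K) = 652 = 163·4, so p = 163 is ramified.

ramifies in O_K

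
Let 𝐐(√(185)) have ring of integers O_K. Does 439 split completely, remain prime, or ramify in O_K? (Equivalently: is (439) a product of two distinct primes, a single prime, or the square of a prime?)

Since 185 ≡ 1 mod 4, the ring of integers is ℤ[(1+√185)/2] with discriminant 185.
Since gcd(439, 185) = 1 the prime 439 does not ramify.
Compute (185/439) via Euler: 185^((439-1)/2) mod 439 = 438, so (185/439) = -1.
d is a non-residue mod p, hence 439 remains inert in O_K.

p is inert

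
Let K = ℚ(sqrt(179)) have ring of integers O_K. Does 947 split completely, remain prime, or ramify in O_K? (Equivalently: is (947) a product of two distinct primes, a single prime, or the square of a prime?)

947 remains inert

Since 179 ≢ 1 mod 4, the ring of integers is ℤ[√179] with discriminant 4·179 = 716.
disc(K) = 716 is not divisible by 947; 947 is unramified.
Legendre symbol by Euler's criterion: (179/947) ≡ 179^473 ≡ 946 (mod 947), i.e. (179/947) = -1.
d is a non-residue mod p, hence 947 remains inert in O_K.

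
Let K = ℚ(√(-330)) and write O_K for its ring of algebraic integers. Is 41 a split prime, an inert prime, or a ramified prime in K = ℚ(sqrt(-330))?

41 splits in O_K

-330 mod 4 = 2, hence disc K = 4·(-330) = -1320 and O_K = ℤ[√-330].
41 ∤ -1320, so 41 is unramified.
Euler's criterion: (-330)^20 mod 41 = 1. Thus (-330|41) = 1.
(-330/41) = 1, so 41 splits.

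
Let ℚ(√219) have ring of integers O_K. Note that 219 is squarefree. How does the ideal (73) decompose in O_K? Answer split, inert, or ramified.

219 mod 4 = 3, hence disc K = 4·219 = 876 and O_K = ℤ[√219].
73 divides disc(K) = 876, so 73 ramifies.

73 is ramified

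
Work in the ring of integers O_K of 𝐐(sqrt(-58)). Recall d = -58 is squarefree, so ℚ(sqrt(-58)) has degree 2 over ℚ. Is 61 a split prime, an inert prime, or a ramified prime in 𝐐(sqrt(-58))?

split

d = -58 ≡ 2 (mod 4), so O_K = ℤ[√-58] and disc(K) = 4d = -232.
61 ∤ -232, so 61 is unramified.
Legendre symbol by Euler's criterion: (-58/61) ≡ (-58)^30 ≡ 1 (mod 61), i.e. (-58/61) = 1.
d is a quadratic residue mod p, hence 61 splits in O_K.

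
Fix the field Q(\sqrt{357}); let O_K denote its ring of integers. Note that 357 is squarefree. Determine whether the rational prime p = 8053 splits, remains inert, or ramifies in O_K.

d = 357 ≡ 1 (mod 4), so O_K = ℤ[(1+√357)/2] and disc(K) = d = 357.
Since gcd(8053, 357) = 1 the prime 8053 does not ramify.
(357/8053) = 357^4026 mod 8053 = 1, giving Legendre symbol 1.
(357/8053) = 1, so 8053 splits.

split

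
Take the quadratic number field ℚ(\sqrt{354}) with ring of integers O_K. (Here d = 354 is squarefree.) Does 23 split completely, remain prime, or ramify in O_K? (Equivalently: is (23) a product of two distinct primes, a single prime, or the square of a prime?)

d = 354 ≡ 2 (mod 4), so O_K = ℤ[√354] and disc(K) = 4d = 1416.
23 ∤ 1416, so 23 is unramified.
(354/23) = 9^11 mod 23 = 1, giving Legendre symbol 1.
d is a quadratic residue mod p, hence 23 splits in O_K.

split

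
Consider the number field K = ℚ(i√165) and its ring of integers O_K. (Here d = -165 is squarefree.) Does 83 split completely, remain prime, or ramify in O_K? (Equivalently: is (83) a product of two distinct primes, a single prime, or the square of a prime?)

p splits

-165 mod 4 = 3, hence disc K = 4·(-165) = -660 and O_K = ℤ[√-165].
83 ∤ -660, so 83 is unramified.
Euler's criterion: (-165)^41 mod 83 = 1. Thus (-165|83) = 1.
(-165/83) = 1, so 83 splits.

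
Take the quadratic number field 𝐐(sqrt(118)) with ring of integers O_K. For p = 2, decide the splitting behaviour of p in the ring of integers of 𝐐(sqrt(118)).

ramified

d = 118 ≡ 2 (mod 4), so O_K = ℤ[√118] and disc(K) = 4d = 472.
Ramification test: 2 | 472. The prime 2 ramifies in K.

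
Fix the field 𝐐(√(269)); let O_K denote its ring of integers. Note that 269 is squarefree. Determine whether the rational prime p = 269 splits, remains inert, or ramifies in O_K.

ramified

Since 269 ≡ 1 mod 4, the ring of integers is ℤ[(1+√269)/2] with discriminant 269.
disc(K) = 269 = 269·1, so p = 269 is ramified.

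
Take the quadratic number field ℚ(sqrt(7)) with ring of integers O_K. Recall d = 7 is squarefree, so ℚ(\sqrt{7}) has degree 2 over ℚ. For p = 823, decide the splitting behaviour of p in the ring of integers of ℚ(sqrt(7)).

Since 7 ≢ 1 mod 4, the ring of integers is ℤ[√7] with discriminant 4·7 = 28.
disc(K) = 28 is not divisible by 823; 823 is unramified.
Compute (7/823) via Euler: 7^((823-1)/2) mod 823 = 822, so (7/823) = -1.
(7/823) = -1, so 823 is inert.

inert — (823) stays prime in O_K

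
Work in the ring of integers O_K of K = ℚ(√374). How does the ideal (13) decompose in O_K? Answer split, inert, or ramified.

split — (13) = 𝔭₁𝔭₂ with 𝔭₁ ≠ 𝔭₂

374 mod 4 = 2, hence disc K = 4·374 = 1496 and O_K = ℤ[√374].
disc(K) = 1496 is not divisible by 13; 13 is unramified.
(374/13) = 10^6 mod 13 = 1, giving Legendre symbol 1.
d is a quadratic residue mod p, hence 13 splits in O_K.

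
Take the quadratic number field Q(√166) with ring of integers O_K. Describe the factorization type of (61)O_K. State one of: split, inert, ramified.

remains prime (inert)

d = 166 ≡ 2 (mod 4), so O_K = ℤ[√166] and disc(K) = 4d = 664.
disc(K) = 664 is not divisible by 61; 61 is unramified.
Compute (166/61) via Euler: 44^((61-1)/2) mod 61 = 60, so (166/61) = -1.
d is a non-residue mod p, hence 61 remains inert in O_K.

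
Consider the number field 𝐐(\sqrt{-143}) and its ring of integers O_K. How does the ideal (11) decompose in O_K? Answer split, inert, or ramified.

ramifies in O_K

-143 mod 4 = 1, hence disc K = -143 and O_K = ℤ[(1+√-143)/2].
disc(K) = -143 = 11·(-13), so p = 11 is ramified.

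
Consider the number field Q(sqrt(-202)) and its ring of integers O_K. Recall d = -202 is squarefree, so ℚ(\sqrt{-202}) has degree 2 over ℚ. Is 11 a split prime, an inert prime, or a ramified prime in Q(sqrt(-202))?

-202 mod 4 = 2, hence disc K = 4·(-202) = -808 and O_K = ℤ[√-202].
disc(K) = -808 is not divisible by 11; 11 is unramified.
Compute (-202/11) via Euler: 7^((11-1)/2) mod 11 = 10, so (-202/11) = -1.
(-202/11) = -1, so 11 is inert.

inert — (11) stays prime in O_K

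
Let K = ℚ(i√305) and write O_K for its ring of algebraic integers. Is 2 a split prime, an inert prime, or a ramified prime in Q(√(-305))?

-305 mod 4 = 3, hence disc K = 4·(-305) = -1220 and O_K = ℤ[√-305].
disc(K) = -1220 = 2·(-610), so p = 2 is ramified.

ramifies in O_K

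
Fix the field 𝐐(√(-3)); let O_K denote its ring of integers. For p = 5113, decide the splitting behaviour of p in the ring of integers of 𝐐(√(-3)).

-3 mod 4 = 1, hence disc K = -3 and O_K = ℤ[(1+√-3)/2].
5113 ∤ -3, so 5113 is unramified.
Compute (-3/5113) via Euler: 5110^((5113-1)/2) mod 5113 = 1, so (-3/5113) = 1.
(-3/5113) = 1, so 5113 splits.

5113 splits in O_K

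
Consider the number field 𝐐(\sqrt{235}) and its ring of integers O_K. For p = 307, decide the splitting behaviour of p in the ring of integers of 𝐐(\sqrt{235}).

split

235 mod 4 = 3, hence disc K = 4·235 = 940 and O_K = ℤ[√235].
disc(K) = 940 is not divisible by 307; 307 is unramified.
Compute (235/307) via Euler: 235^((307-1)/2) mod 307 = 1, so (235/307) = 1.
(235/307) = 1, so 307 splits.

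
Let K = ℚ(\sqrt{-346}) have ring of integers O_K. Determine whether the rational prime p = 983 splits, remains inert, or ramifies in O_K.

983 remains inert

-346 mod 4 = 2, hence disc K = 4·(-346) = -1384 and O_K = ℤ[√-346].
983 ∤ -1384, so 983 is unramified.
(-346/983) = 637^491 mod 983 = 982, giving Legendre symbol -1.
d is a non-residue mod p, hence 983 remains inert in O_K.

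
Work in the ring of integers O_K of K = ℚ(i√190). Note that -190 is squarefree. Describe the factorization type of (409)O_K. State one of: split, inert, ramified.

p is inert

Since -190 ≢ 1 mod 4, the ring of integers is ℤ[√-190] with discriminant 4·(-190) = -760.
409 ∤ -760, so 409 is unramified.
Euler's criterion: (-190)^204 mod 409 = 408. Thus (-190|409) = -1.
d is a non-residue mod p, hence 409 remains inert in O_K.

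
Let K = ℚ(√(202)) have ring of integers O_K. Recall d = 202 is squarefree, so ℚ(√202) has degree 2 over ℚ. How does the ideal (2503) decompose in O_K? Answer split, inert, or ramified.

split — (2503) = 𝔭₁𝔭₂ with 𝔭₁ ≠ 𝔭₂

d = 202 ≡ 2 (mod 4), so O_K = ℤ[√202] and disc(K) = 4d = 808.
disc(K) = 808 is not divisible by 2503; 2503 is unramified.
Legendre symbol by Euler's criterion: (202/2503) ≡ 202^1251 ≡ 1 (mod 2503), i.e. (202/2503) = 1.
(202/2503) = 1, so 2503 splits.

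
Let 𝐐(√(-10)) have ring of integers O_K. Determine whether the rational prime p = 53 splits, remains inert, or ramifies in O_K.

p splits

-10 mod 4 = 2, hence disc K = 4·(-10) = -40 and O_K = ℤ[√-10].
53 ∤ -40, so 53 is unramified.
Compute (-10/53) via Euler: 43^((53-1)/2) mod 53 = 1, so (-10/53) = 1.
d is a quadratic residue mod p, hence 53 splits in O_K.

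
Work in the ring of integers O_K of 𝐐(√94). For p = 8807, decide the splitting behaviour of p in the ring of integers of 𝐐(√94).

94 mod 4 = 2, hence disc K = 4·94 = 376 and O_K = ℤ[√94].
disc(K) = 376 is not divisible by 8807; 8807 is unramified.
Euler's criterion: 94^4403 mod 8807 = 8806. Thus (94|8807) = -1.
d is a non-residue mod p, hence 8807 remains inert in O_K.

inert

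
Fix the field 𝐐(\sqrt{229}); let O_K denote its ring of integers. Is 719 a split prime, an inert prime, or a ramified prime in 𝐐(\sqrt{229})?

inert

d = 229 ≡ 1 (mod 4), so O_K = ℤ[(1+√229)/2] and disc(K) = d = 229.
Since gcd(719, 229) = 1 the prime 719 does not ramify.
Euler's criterion: 229^359 mod 719 = 718. Thus (229|719) = -1.
d is a non-residue mod p, hence 719 remains inert in O_K.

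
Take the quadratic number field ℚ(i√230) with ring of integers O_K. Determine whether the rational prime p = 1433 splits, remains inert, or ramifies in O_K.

d = -230 ≡ 2 (mod 4), so O_K = ℤ[√-230] and disc(K) = 4d = -920.
Since gcd(1433, -920) = 1 the prime 1433 does not ramify.
Euler's criterion: (-230)^716 mod 1433 = 1. Thus (-230|1433) = 1.
(-230/1433) = 1, so 1433 splits.

split — (1433) = 𝔭₁𝔭₂ with 𝔭₁ ≠ 𝔭₂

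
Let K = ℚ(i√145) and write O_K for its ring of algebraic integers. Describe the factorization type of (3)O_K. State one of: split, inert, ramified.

p is inert

d = -145 ≡ 3 (mod 4), so O_K = ℤ[√-145] and disc(K) = 4d = -580.
disc(K) = -580 is not divisible by 3; 3 is unramified.
Legendre symbol by Euler's criterion: (-145/3) ≡ (-145)^1 ≡ 2 (mod 3), i.e. (-145/3) = -1.
(-145/3) = -1, so 3 is inert.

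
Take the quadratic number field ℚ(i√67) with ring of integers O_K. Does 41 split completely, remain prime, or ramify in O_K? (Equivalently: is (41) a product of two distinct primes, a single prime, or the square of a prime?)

p is inert

-67 mod 4 = 1, hence disc K = -67 and O_K = ℤ[(1+√-67)/2].
disc(K) = -67 is not divisible by 41; 41 is unramified.
Compute (-67/41) via Euler: 15^((41-1)/2) mod 41 = 40, so (-67/41) = -1.
Legendre symbol -1 ⇒ 41 is inert.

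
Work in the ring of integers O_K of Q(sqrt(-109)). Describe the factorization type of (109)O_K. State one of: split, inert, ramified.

ramified

d = -109 ≡ 3 (mod 4), so O_K = ℤ[√-109] and disc(K) = 4d = -436.
disc(K) = -436 = 109·(-4), so p = 109 is ramified.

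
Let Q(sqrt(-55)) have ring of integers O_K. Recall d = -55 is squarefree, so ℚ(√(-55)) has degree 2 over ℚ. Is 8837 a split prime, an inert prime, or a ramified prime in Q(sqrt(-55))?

remains prime (inert)

-55 mod 4 = 1, hence disc K = -55 and O_K = ℤ[(1+√-55)/2].
8837 ∤ -55, so 8837 is unramified.
Legendre symbol by Euler's criterion: (-55/8837) ≡ (-55)^4418 ≡ 8836 (mod 8837), i.e. (-55/8837) = -1.
(-55/8837) = -1, so 8837 is inert.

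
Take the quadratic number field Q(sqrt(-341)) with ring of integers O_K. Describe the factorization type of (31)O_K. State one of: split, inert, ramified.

ramified — (31) = 𝔭²

-341 mod 4 = 3, hence disc K = 4·(-341) = -1364 and O_K = ℤ[√-341].
31 divides disc(K) = -1364, so 31 ramifies.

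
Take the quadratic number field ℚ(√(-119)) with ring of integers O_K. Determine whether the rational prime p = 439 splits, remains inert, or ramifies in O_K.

split — (439) = 𝔭₁𝔭₂ with 𝔭₁ ≠ 𝔭₂

d = -119 ≡ 1 (mod 4), so O_K = ℤ[(1+√-119)/2] and disc(K) = d = -119.
Since gcd(439, -119) = 1 the prime 439 does not ramify.
(-119/439) = 320^219 mod 439 = 1, giving Legendre symbol 1.
Legendre symbol 1 ⇒ 439 is split.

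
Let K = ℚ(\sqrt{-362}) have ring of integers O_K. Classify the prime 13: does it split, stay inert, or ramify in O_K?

remains prime (inert)

d = -362 ≡ 2 (mod 4), so O_K = ℤ[√-362] and disc(K) = 4d = -1448.
13 ∤ -1448, so 13 is unramified.
Euler's criterion: (-362)^6 mod 13 = 12. Thus (-362|13) = -1.
(-362/13) = -1, so 13 is inert.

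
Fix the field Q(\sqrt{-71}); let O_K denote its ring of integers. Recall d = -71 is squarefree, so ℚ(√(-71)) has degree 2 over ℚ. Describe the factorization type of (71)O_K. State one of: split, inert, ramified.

71 is ramified

Since -71 ≡ 1 mod 4, the ring of integers is ℤ[(1+√-71)/2] with discriminant -71.
Ramification test: 71 | -71. The prime 71 ramifies in K.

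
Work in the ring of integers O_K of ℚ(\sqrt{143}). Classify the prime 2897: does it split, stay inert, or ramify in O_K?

Since 143 ≢ 1 mod 4, the ring of integers is ℤ[√143] with discriminant 4·143 = 572.
2897 ∤ 572, so 2897 is unramified.
(143/2897) = 143^1448 mod 2897 = 2896, giving Legendre symbol -1.
d is a non-residue mod p, hence 2897 remains inert in O_K.

2897 remains inert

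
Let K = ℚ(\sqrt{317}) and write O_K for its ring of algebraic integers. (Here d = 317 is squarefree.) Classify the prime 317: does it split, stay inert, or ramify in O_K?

Since 317 ≡ 1 mod 4, the ring of integers is ℤ[(1+√317)/2] with discriminant 317.
317 divides disc(K) = 317, so 317 ramifies.

ramified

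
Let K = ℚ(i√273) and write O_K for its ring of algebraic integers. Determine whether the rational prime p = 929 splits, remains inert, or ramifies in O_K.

d = -273 ≡ 3 (mod 4), so O_K = ℤ[√-273] and disc(K) = 4d = -1092.
929 ∤ -1092, so 929 is unramified.
(-273/929) = 656^464 mod 929 = 928, giving Legendre symbol -1.
d is a non-residue mod p, hence 929 remains inert in O_K.

inert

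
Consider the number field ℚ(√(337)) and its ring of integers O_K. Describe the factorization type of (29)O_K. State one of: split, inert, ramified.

inert — (29) stays prime in O_K

Since 337 ≡ 1 mod 4, the ring of integers is ℤ[(1+√337)/2] with discriminant 337.
Since gcd(29, 337) = 1 the prime 29 does not ramify.
Legendre symbol by Euler's criterion: (337/29) ≡ 337^14 ≡ 28 (mod 29), i.e. (337/29) = -1.
Legendre symbol -1 ⇒ 29 is inert.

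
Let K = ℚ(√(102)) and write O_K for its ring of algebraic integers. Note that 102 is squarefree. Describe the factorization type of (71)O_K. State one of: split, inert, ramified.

inert

102 mod 4 = 2, hence disc K = 4·102 = 408 and O_K = ℤ[√102].
71 ∤ 408, so 71 is unramified.
Compute (102/71) via Euler: 31^((71-1)/2) mod 71 = 70, so (102/71) = -1.
d is a non-residue mod p, hence 71 remains inert in O_K.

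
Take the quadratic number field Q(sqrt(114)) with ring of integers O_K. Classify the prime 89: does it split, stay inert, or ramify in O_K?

splits completely

d = 114 ≡ 2 (mod 4), so O_K = ℤ[√114] and disc(K) = 4d = 456.
disc(K) = 456 is not divisible by 89; 89 is unramified.
Compute (114/89) via Euler: 25^((89-1)/2) mod 89 = 1, so (114/89) = 1.
(114/89) = 1, so 89 splits.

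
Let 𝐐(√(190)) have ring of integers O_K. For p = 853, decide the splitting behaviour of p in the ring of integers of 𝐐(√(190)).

190 mod 4 = 2, hence disc K = 4·190 = 760 and O_K = ℤ[√190].
Since gcd(853, 760) = 1 the prime 853 does not ramify.
(190/853) = 190^426 mod 853 = 1, giving Legendre symbol 1.
Legendre symbol 1 ⇒ 853 is split.

split — (853) = 𝔭₁𝔭₂ with 𝔭₁ ≠ 𝔭₂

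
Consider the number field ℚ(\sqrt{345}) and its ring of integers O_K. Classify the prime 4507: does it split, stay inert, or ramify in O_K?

345 mod 4 = 1, hence disc K = 345 and O_K = ℤ[(1+√345)/2].
disc(K) = 345 is not divisible by 4507; 4507 is unramified.
Legendre symbol by Euler's criterion: (345/4507) ≡ 345^2253 ≡ 1 (mod 4507), i.e. (345/4507) = 1.
Legendre symbol 1 ⇒ 4507 is split.

splits completely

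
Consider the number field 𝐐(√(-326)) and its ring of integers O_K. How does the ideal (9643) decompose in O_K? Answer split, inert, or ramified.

9643 remains inert

d = -326 ≡ 2 (mod 4), so O_K = ℤ[√-326] and disc(K) = 4d = -1304.
Since gcd(9643, -1304) = 1 the prime 9643 does not ramify.
(-326/9643) = 9317^4821 mod 9643 = 9642, giving Legendre symbol -1.
(-326/9643) = -1, so 9643 is inert.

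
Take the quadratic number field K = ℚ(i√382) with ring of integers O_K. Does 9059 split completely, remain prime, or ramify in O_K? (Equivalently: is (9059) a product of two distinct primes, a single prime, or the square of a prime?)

-382 mod 4 = 2, hence disc K = 4·(-382) = -1528 and O_K = ℤ[√-382].
disc(K) = -1528 is not divisible by 9059; 9059 is unramified.
(-382/9059) = 8677^4529 mod 9059 = 1, giving Legendre symbol 1.
Legendre symbol 1 ⇒ 9059 is split.

splits completely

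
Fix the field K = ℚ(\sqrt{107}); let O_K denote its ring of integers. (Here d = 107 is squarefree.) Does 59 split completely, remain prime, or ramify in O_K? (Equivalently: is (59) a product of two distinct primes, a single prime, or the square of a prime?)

d = 107 ≡ 3 (mod 4), so O_K = ℤ[√107] and disc(K) = 4d = 428.
disc(K) = 428 is not divisible by 59; 59 is unramified.
Compute (107/59) via Euler: 48^((59-1)/2) mod 59 = 1, so (107/59) = 1.
Legendre symbol 1 ⇒ 59 is split.

split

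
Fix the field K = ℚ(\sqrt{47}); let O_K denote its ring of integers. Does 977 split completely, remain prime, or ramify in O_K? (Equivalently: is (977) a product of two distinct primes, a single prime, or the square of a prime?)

47 mod 4 = 3, hence disc K = 4·47 = 188 and O_K = ℤ[√47].
977 ∤ 188, so 977 is unramified.
Legendre symbol by Euler's criterion: (47/977) ≡ 47^488 ≡ 1 (mod 977), i.e. (47/977) = 1.
(47/977) = 1, so 977 splits.

977 splits in O_K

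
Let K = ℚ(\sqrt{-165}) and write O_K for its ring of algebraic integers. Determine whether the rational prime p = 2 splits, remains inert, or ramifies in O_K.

p ramifies

Since -165 ≢ 1 mod 4, the ring of integers is ℤ[√-165] with discriminant 4·(-165) = -660.
2 divides disc(K) = -660, so 2 ramifies.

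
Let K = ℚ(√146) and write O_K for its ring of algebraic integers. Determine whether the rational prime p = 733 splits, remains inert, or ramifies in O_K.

146 mod 4 = 2, hence disc K = 4·146 = 584 and O_K = ℤ[√146].
disc(K) = 584 is not divisible by 733; 733 is unramified.
Legendre symbol by Euler's criterion: (146/733) ≡ 146^366 ≡ 732 (mod 733), i.e. (146/733) = -1.
d is a non-residue mod p, hence 733 remains inert in O_K.

inert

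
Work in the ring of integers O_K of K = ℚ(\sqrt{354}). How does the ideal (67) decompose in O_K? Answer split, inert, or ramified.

p splits

Since 354 ≢ 1 mod 4, the ring of integers is ℤ[√354] with discriminant 4·354 = 1416.
disc(K) = 1416 is not divisible by 67; 67 is unramified.
Legendre symbol by Euler's criterion: (354/67) ≡ 354^33 ≡ 1 (mod 67), i.e. (354/67) = 1.
(354/67) = 1, so 67 splits.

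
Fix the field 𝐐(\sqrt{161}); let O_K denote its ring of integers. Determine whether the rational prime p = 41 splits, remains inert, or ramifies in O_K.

Since 161 ≡ 1 mod 4, the ring of integers is ℤ[(1+√161)/2] with discriminant 161.
41 ∤ 161, so 41 is unramified.
Compute (161/41) via Euler: 38^((41-1)/2) mod 41 = 40, so (161/41) = -1.
d is a non-residue mod p, hence 41 remains inert in O_K.

remains prime (inert)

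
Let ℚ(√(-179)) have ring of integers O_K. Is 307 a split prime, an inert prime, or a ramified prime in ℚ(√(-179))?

-179 mod 4 = 1, hence disc K = -179 and O_K = ℤ[(1+√-179)/2].
Since gcd(307, -179) = 1 the prime 307 does not ramify.
(-179/307) = 128^153 mod 307 = 306, giving Legendre symbol -1.
Legendre symbol -1 ⇒ 307 is inert.

inert — (307) stays prime in O_K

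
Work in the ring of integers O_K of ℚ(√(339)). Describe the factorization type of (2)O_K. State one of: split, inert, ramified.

p ramifies

d = 339 ≡ 3 (mod 4), so O_K = ℤ[√339] and disc(K) = 4d = 1356.
Ramification test: 2 | 1356. The prime 2 ramifies in K.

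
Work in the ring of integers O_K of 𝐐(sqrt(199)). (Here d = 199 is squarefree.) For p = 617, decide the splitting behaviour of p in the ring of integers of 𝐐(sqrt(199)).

d = 199 ≡ 3 (mod 4), so O_K = ℤ[√199] and disc(K) = 4d = 796.
617 ∤ 796, so 617 is unramified.
Compute (199/617) via Euler: 199^((617-1)/2) mod 617 = 1, so (199/617) = 1.
Legendre symbol 1 ⇒ 617 is split.

617 splits in O_K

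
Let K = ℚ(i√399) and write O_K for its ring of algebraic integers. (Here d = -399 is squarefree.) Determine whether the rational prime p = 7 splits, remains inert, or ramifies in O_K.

d = -399 ≡ 1 (mod 4), so O_K = ℤ[(1+√-399)/2] and disc(K) = d = -399.
Ramification test: 7 | -399. The prime 7 ramifies in K.

7 is ramified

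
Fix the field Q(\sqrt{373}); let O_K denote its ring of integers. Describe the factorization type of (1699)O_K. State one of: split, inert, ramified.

inert

373 mod 4 = 1, hence disc K = 373 and O_K = ℤ[(1+√373)/2].
Since gcd(1699, 373) = 1 the prime 1699 does not ramify.
Legendre symbol by Euler's criterion: (373/1699) ≡ 373^849 ≡ 1698 (mod 1699), i.e. (373/1699) = -1.
(373/1699) = -1, so 1699 is inert.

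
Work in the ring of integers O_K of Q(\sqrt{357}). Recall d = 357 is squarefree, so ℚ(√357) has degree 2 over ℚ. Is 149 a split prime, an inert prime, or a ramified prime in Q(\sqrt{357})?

357 mod 4 = 1, hence disc K = 357 and O_K = ℤ[(1+√357)/2].
149 ∤ 357, so 149 is unramified.
(357/149) = 59^74 mod 149 = 148, giving Legendre symbol -1.
d is a non-residue mod p, hence 149 remains inert in O_K.

p is inert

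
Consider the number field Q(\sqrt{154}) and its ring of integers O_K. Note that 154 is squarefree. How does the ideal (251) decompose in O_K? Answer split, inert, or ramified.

splits completely

d = 154 ≡ 2 (mod 4), so O_K = ℤ[√154] and disc(K) = 4d = 616.
disc(K) = 616 is not divisible by 251; 251 is unramified.
Legendre symbol by Euler's criterion: (154/251) ≡ 154^125 ≡ 1 (mod 251), i.e. (154/251) = 1.
(154/251) = 1, so 251 splits.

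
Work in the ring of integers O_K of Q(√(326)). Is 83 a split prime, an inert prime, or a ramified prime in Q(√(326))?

split — (83) = 𝔭₁𝔭₂ with 𝔭₁ ≠ 𝔭₂

d = 326 ≡ 2 (mod 4), so O_K = ℤ[√326] and disc(K) = 4d = 1304.
disc(K) = 1304 is not divisible by 83; 83 is unramified.
(326/83) = 77^41 mod 83 = 1, giving Legendre symbol 1.
(326/83) = 1, so 83 splits.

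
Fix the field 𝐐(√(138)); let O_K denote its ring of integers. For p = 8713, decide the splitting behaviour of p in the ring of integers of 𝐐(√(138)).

d = 138 ≡ 2 (mod 4), so O_K = ℤ[√138] and disc(K) = 4d = 552.
disc(K) = 552 is not divisible by 8713; 8713 is unramified.
Compute (138/8713) via Euler: 138^((8713-1)/2) mod 8713 = 8712, so (138/8713) = -1.
Legendre symbol -1 ⇒ 8713 is inert.

8713 remains inert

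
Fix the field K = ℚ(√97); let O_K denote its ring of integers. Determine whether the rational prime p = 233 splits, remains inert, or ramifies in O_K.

233 remains inert

Since 97 ≡ 1 mod 4, the ring of integers is ℤ[(1+√97)/2] with discriminant 97.
233 ∤ 97, so 233 is unramified.
(97/233) = 97^116 mod 233 = 232, giving Legendre symbol -1.
(97/233) = -1, so 233 is inert.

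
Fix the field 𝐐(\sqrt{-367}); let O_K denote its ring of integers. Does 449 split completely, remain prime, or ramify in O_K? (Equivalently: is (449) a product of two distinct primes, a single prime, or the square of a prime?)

splits completely

d = -367 ≡ 1 (mod 4), so O_K = ℤ[(1+√-367)/2] and disc(K) = d = -367.
disc(K) = -367 is not divisible by 449; 449 is unramified.
Euler's criterion: (-367)^224 mod 449 = 1. Thus (-367|449) = 1.
(-367/449) = 1, so 449 splits.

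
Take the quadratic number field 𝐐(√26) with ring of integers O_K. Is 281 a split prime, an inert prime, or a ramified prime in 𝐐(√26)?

d = 26 ≡ 2 (mod 4), so O_K = ℤ[√26] and disc(K) = 4d = 104.
disc(K) = 104 is not divisible by 281; 281 is unramified.
Compute (26/281) via Euler: 26^((281-1)/2) mod 281 = 280, so (26/281) = -1.
Legendre symbol -1 ⇒ 281 is inert.

p is inert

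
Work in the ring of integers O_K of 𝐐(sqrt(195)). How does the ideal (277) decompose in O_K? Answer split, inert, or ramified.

195 mod 4 = 3, hence disc K = 4·195 = 780 and O_K = ℤ[√195].
Since gcd(277, 780) = 1 the prime 277 does not ramify.
(195/277) = 195^138 mod 277 = 276, giving Legendre symbol -1.
Legendre symbol -1 ⇒ 277 is inert.

remains prime (inert)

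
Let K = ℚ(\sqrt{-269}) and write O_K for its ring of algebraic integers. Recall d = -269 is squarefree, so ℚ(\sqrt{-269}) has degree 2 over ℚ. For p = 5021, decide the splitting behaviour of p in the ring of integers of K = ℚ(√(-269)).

-269 mod 4 = 3, hence disc K = 4·(-269) = -1076 and O_K = ℤ[√-269].
disc(K) = -1076 is not divisible by 5021; 5021 is unramified.
(-269/5021) = 4752^2510 mod 5021 = 5020, giving Legendre symbol -1.
(-269/5021) = -1, so 5021 is inert.

inert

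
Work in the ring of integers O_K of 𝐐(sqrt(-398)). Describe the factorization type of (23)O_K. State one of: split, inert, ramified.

split — (23) = 𝔭₁𝔭₂ with 𝔭₁ ≠ 𝔭₂

d = -398 ≡ 2 (mod 4), so O_K = ℤ[√-398] and disc(K) = 4d = -1592.
disc(K) = -1592 is not divisible by 23; 23 is unramified.
Legendre symbol by Euler's criterion: (-398/23) ≡ (-398)^11 ≡ 1 (mod 23), i.e. (-398/23) = 1.
(-398/23) = 1, so 23 splits.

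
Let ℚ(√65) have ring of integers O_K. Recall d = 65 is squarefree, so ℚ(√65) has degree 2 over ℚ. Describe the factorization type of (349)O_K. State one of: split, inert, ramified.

remains prime (inert)

65 mod 4 = 1, hence disc K = 65 and O_K = ℤ[(1+√65)/2].
349 ∤ 65, so 349 is unramified.
(65/349) = 65^174 mod 349 = 348, giving Legendre symbol -1.
d is a non-residue mod p, hence 349 remains inert in O_K.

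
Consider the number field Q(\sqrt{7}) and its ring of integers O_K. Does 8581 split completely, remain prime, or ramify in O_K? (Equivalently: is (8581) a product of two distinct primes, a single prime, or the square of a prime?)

d = 7 ≡ 3 (mod 4), so O_K = ℤ[√7] and disc(K) = 4d = 28.
8581 ∤ 28, so 8581 is unramified.
Compute (7/8581) via Euler: 7^((8581-1)/2) mod 8581 = 8580, so (7/8581) = -1.
Legendre symbol -1 ⇒ 8581 is inert.

8581 remains inert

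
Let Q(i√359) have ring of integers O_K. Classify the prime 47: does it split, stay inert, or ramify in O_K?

split

-359 mod 4 = 1, hence disc K = -359 and O_K = ℤ[(1+√-359)/2].
disc(K) = -359 is not divisible by 47; 47 is unramified.
Euler's criterion: (-359)^23 mod 47 = 1. Thus (-359|47) = 1.
Legendre symbol 1 ⇒ 47 is split.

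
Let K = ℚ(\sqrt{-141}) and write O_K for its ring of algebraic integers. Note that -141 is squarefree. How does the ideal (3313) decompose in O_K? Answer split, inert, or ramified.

-141 mod 4 = 3, hence disc K = 4·(-141) = -564 and O_K = ℤ[√-141].
disc(K) = -564 is not divisible by 3313; 3313 is unramified.
(-141/3313) = 3172^1656 mod 3313 = 3312, giving Legendre symbol -1.
d is a non-residue mod p, hence 3313 remains inert in O_K.

remains prime (inert)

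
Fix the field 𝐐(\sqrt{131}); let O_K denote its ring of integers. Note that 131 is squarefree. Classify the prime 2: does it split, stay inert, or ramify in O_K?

d = 131 ≡ 3 (mod 4), so O_K = ℤ[√131] and disc(K) = 4d = 524.
Ramification test: 2 | 524. The prime 2 ramifies in K.

ramified — (2) = 𝔭²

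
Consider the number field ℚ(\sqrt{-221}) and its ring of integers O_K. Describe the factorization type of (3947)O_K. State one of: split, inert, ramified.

Since -221 ≢ 1 mod 4, the ring of integers is ℤ[√-221] with discriminant 4·(-221) = -884.
3947 ∤ -884, so 3947 is unramified.
Euler's criterion: (-221)^1973 mod 3947 = 3946. Thus (-221|3947) = -1.
(-221/3947) = -1, so 3947 is inert.

3947 remains inert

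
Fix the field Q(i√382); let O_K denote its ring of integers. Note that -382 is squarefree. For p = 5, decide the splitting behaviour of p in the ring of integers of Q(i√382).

-382 mod 4 = 2, hence disc K = 4·(-382) = -1528 and O_K = ℤ[√-382].
disc(K) = -1528 is not divisible by 5; 5 is unramified.
(-382/5) = 3^2 mod 5 = 4, giving Legendre symbol -1.
d is a non-residue mod p, hence 5 remains inert in O_K.

inert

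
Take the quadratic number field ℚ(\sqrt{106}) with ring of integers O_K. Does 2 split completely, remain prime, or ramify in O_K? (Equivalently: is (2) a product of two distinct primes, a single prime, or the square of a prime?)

Since 106 ≢ 1 mod 4, the ring of integers is ℤ[√106] with discriminant 4·106 = 424.
disc(K) = 424 = 2·212, so p = 2 is ramified.

ramifies in O_K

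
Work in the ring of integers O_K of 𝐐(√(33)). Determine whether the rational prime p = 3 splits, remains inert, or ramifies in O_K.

33 mod 4 = 1, hence disc K = 33 and O_K = ℤ[(1+√33)/2].
disc(K) = 33 = 3·11, so p = 3 is ramified.

ramified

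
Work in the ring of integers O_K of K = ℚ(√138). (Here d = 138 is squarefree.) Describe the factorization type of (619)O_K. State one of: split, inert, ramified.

138 mod 4 = 2, hence disc K = 4·138 = 552 and O_K = ℤ[√138].
disc(K) = 552 is not divisible by 619; 619 is unramified.
Euler's criterion: 138^309 mod 619 = 1. Thus (138|619) = 1.
Legendre symbol 1 ⇒ 619 is split.

p splits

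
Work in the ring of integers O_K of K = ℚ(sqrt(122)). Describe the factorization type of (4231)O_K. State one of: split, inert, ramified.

split — (4231) = 𝔭₁𝔭₂ with 𝔭₁ ≠ 𝔭₂

122 mod 4 = 2, hence disc K = 4·122 = 488 and O_K = ℤ[√122].
Since gcd(4231, 488) = 1 the prime 4231 does not ramify.
(122/4231) = 122^2115 mod 4231 = 1, giving Legendre symbol 1.
(122/4231) = 1, so 4231 splits.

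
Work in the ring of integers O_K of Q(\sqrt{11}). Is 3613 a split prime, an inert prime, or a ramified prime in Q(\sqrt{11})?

split

11 mod 4 = 3, hence disc K = 4·11 = 44 and O_K = ℤ[√11].
disc(K) = 44 is not divisible by 3613; 3613 is unramified.
(11/3613) = 11^1806 mod 3613 = 1, giving Legendre symbol 1.
(11/3613) = 1, so 3613 splits.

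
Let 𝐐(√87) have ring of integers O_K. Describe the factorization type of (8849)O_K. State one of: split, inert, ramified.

Since 87 ≢ 1 mod 4, the ring of integers is ℤ[√87] with discriminant 4·87 = 348.
disc(K) = 348 is not divisible by 8849; 8849 is unramified.
(87/8849) = 87^4424 mod 8849 = 8848, giving Legendre symbol -1.
d is a non-residue mod p, hence 8849 remains inert in O_K.

inert — (8849) stays prime in O_K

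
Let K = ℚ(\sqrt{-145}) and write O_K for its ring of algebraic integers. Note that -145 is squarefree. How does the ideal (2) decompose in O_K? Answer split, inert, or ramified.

ramified — (2) = 𝔭²

-145 mod 4 = 3, hence disc K = 4·(-145) = -580 and O_K = ℤ[√-145].
disc(K) = -580 = 2·(-290), so p = 2 is ramified.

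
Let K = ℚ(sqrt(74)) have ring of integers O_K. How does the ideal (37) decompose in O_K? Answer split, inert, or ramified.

d = 74 ≡ 2 (mod 4), so O_K = ℤ[√74] and disc(K) = 4d = 296.
disc(K) = 296 = 37·8, so p = 37 is ramified.

ramifies in O_K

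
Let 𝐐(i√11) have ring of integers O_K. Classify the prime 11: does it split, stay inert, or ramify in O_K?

Since -11 ≡ 1 mod 4, the ring of integers is ℤ[(1+√-11)/2] with discriminant -11.
Ramification test: 11 | -11. The prime 11 ramifies in K.

11 is ramified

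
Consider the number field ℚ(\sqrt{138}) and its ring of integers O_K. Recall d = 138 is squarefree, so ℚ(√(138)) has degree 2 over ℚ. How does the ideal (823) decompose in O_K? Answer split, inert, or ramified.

split

Since 138 ≢ 1 mod 4, the ring of integers is ℤ[√138] with discriminant 4·138 = 552.
823 ∤ 552, so 823 is unramified.
Compute (138/823) via Euler: 138^((823-1)/2) mod 823 = 1, so (138/823) = 1.
Legendre symbol 1 ⇒ 823 is split.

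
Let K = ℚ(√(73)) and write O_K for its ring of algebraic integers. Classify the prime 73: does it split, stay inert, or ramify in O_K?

ramifies in O_K

73 mod 4 = 1, hence disc K = 73 and O_K = ℤ[(1+√73)/2].
Ramification test: 73 | 73. The prime 73 ramifies in K.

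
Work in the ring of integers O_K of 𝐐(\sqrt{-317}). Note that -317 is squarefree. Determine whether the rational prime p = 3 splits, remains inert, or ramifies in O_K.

-317 mod 4 = 3, hence disc K = 4·(-317) = -1268 and O_K = ℤ[√-317].
Since gcd(3, -1268) = 1 the prime 3 does not ramify.
Compute (-317/3) via Euler: 1^((3-1)/2) mod 3 = 1, so (-317/3) = 1.
d is a quadratic residue mod p, hence 3 splits in O_K.

p splits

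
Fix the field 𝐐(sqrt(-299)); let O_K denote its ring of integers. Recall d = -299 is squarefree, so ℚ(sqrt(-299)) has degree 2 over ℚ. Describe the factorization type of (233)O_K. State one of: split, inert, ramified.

Since -299 ≡ 1 mod 4, the ring of integers is ℤ[(1+√-299)/2] with discriminant -299.
disc(K) = -299 is not divisible by 233; 233 is unramified.
Legendre symbol by Euler's criterion: (-299/233) ≡ (-299)^116 ≡ 1 (mod 233), i.e. (-299/233) = 1.
d is a quadratic residue mod p, hence 233 splits in O_K.

split — (233) = 𝔭₁𝔭₂ with 𝔭₁ ≠ 𝔭₂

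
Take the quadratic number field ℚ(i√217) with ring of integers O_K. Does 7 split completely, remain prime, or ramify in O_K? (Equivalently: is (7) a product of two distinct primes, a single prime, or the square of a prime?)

-217 mod 4 = 3, hence disc K = 4·(-217) = -868 and O_K = ℤ[√-217].
disc(K) = -868 = 7·(-124), so p = 7 is ramified.

7 is ramified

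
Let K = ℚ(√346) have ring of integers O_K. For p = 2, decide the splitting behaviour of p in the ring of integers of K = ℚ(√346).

2 is ramified

346 mod 4 = 2, hence disc K = 4·346 = 1384 and O_K = ℤ[√346].
disc(K) = 1384 = 2·692, so p = 2 is ramified.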